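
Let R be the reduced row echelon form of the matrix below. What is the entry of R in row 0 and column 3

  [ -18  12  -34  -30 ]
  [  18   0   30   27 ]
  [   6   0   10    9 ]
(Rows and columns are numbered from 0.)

Multiply R1 by -1/18.
Subtract 18 times R1 from R2.
Subtract 6 times R1 from R3.
Multiply R2 by 1/12.
Subtract 4 times R2 from R3.
Add 2/3 times R2 to R1.

3/2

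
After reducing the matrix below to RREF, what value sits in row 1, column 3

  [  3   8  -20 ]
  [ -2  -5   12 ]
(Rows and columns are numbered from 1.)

ρ1 -> 1/3·ρ1
  [  1  8/3  -20/3 ]
  [ -2   -5     12 ]
ρ2 -> ρ2 + 2·ρ1
  [ 1  8/3  -20/3 ]
  [ 0  1/3   -4/3 ]
ρ2 -> 3·ρ2
  [ 1  8/3  -20/3 ]
  [ 0    1     -4 ]
ρ1 -> ρ1 − 8/3·ρ2
  [ 1  0   4 ]
  [ 0  1  -4 ]

4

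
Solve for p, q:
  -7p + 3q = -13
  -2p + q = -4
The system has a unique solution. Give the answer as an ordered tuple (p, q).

Form the augmented matrix and row-reduce:
  [ -7  3  |  -13 ]
  [ -2  1  |   -4 ]
r1 -> -1/7·r1
  [  1  -3/7  |  13/7 ]
  [ -2     1  |    -4 ]
r2 -> r2 + 2·r1
  [ 1  -3/7  |  13/7 ]
  [ 0   1/7  |  -2/7 ]
r2 -> 7·r2
  [ 1  -3/7  |  13/7 ]
  [ 0     1  |    -2 ]
r1 -> r1 + 3/7·r2
  [ 1  0  |   1 ]
  [ 0  1  |  -2 ]
Reading off the last column: p = 1, q = -2.

(1, -2)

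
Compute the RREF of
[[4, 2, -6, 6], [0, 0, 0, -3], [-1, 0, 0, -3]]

[[1, 0, 0, 0], [0, 1, -3, 0], [0, 0, 0, 1]]

R1 ← 1/4·R1
  [  1  1/2  -3/2  3/2 ]
  [  0    0     0   -3 ]
  [ -1    0     0   -3 ]
R3 ← R3 + R1
  [ 1  1/2  -3/2   3/2 ]
  [ 0    0     0    -3 ]
  [ 0  1/2  -3/2  -3/2 ]
R2 ↔ R3
  [ 1  1/2  -3/2   3/2 ]
  [ 0  1/2  -3/2  -3/2 ]
  [ 0    0     0    -3 ]
R2 ← 2·R2
  [ 1  1/2  -3/2  3/2 ]
  [ 0    1    -3   -3 ]
  [ 0    0     0   -3 ]
R3 ← -1/3·R3
  [ 1  1/2  -3/2  3/2 ]
  [ 0    1    -3   -3 ]
  [ 0    0     0    1 ]
R2 ← R2 + 3·R3
  [ 1  1/2  -3/2  3/2 ]
  [ 0    1    -3    0 ]
  [ 0    0     0    1 ]
R1 ← R1 − 3/2·R3
  [ 1  1/2  -3/2  0 ]
  [ 0    1    -3  0 ]
  [ 0    0     0  1 ]
R1 ← R1 − 1/2·R2
  [ 1  0   0  0 ]
  [ 0  1  -3  0 ]
  [ 0  0   0  1 ]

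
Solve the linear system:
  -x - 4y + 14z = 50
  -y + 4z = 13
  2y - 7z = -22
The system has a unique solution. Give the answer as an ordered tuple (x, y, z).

Form the augmented matrix and row-reduce:
  [ -1  -4  14  |   50 ]
  [  0  -1   4  |   13 ]
  [  0   2  -7  |  -22 ]
R1 := -1·R1
  [ 1   4  -14  |  -50 ]
  [ 0  -1    4  |   13 ]
  [ 0   2   -7  |  -22 ]
R2 := -1·R2
  [ 1  4  -14  |  -50 ]
  [ 0  1   -4  |  -13 ]
  [ 0  2   -7  |  -22 ]
R3 := R3 − 2·R2
  [ 1  4  -14  |  -50 ]
  [ 0  1   -4  |  -13 ]
  [ 0  0    1  |    4 ]
R2 := R2 + 4·R3
  [ 1  4  -14  |  -50 ]
  [ 0  1    0  |    3 ]
  [ 0  0    1  |    4 ]
R1 := R1 + 14·R3
  [ 1  4  0  |  6 ]
  [ 0  1  0  |  3 ]
  [ 0  0  1  |  4 ]
R1 := R1 − 4·R2
  [ 1  0  0  |  -6 ]
  [ 0  1  0  |   3 ]
  [ 0  0  1  |   4 ]
Reading off the last column: x = -6, y = 3, z = 4.

(-6, 3, 4)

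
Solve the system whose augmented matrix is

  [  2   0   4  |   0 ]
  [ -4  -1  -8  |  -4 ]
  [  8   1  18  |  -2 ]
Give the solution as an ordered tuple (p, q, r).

(6, 4, -3)

Multiply R1 by 1/2.
  [  1   0   2  |   0 ]
  [ -4  -1  -8  |  -4 ]
  [  8   1  18  |  -2 ]
Add 4 times R1 to R2.
  [ 1   0   2  |   0 ]
  [ 0  -1   0  |  -4 ]
  [ 8   1  18  |  -2 ]
Subtract 8 times R1 from R3.
  [ 1   0  2  |   0 ]
  [ 0  -1  0  |  -4 ]
  [ 0   1  2  |  -2 ]
Multiply R2 by -1.
  [ 1  0  2  |   0 ]
  [ 0  1  0  |   4 ]
  [ 0  1  2  |  -2 ]
Subtract R2 from R3.
  [ 1  0  2  |   0 ]
  [ 0  1  0  |   4 ]
  [ 0  0  2  |  -6 ]
Multiply R3 by 1/2.
  [ 1  0  2  |   0 ]
  [ 0  1  0  |   4 ]
  [ 0  0  1  |  -3 ]
Subtract 2 times R3 from R1.
  [ 1  0  0  |   6 ]
  [ 0  1  0  |   4 ]
  [ 0  0  1  |  -3 ]
Reading off the last column: p = 6, q = 4, r = -3.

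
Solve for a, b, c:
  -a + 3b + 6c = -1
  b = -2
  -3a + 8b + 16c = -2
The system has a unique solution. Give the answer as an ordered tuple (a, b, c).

Form the augmented matrix and row-reduce:
  [ -1  3   6  |  -1 ]
  [  0  1   0  |  -2 ]
  [ -3  8  16  |  -2 ]
Multiply r1 by -1.
  [  1  -3  -6  |   1 ]
  [  0   1   0  |  -2 ]
  [ -3   8  16  |  -2 ]
Add 3 times r1 to r3.
  [ 1  -3  -6  |   1 ]
  [ 0   1   0  |  -2 ]
  [ 0  -1  -2  |   1 ]
Add r2 to r3.
  [ 1  -3  -6  |   1 ]
  [ 0   1   0  |  -2 ]
  [ 0   0  -2  |  -1 ]
Multiply r3 by -1/2.
  [ 1  -3  -6  |    1 ]
  [ 0   1   0  |   -2 ]
  [ 0   0   1  |  1/2 ]
Add 6 times r3 to r1.
  [ 1  -3  0  |    4 ]
  [ 0   1  0  |   -2 ]
  [ 0   0  1  |  1/2 ]
Add 3 times r2 to r1.
  [ 1  0  0  |   -2 ]
  [ 0  1  0  |   -2 ]
  [ 0  0  1  |  1/2 ]
Reading off the last column: a = -2, b = -2, c = 1/2.

(-2, -2, 1/2)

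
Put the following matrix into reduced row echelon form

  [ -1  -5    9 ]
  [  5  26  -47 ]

Multiply r1 by -1.
  [ 1   5   -9 ]
  [ 5  26  -47 ]
Subtract 5 times r1 from r2.
  [ 1  5  -9 ]
  [ 0  1  -2 ]
Subtract 5 times r2 from r1.
  [ 1  0   1 ]
  [ 0  1  -2 ]

[[1, 0, 1], [0, 1, -2]]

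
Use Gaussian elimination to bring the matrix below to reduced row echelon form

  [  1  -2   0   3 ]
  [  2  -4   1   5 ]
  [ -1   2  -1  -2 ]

[[1, -2, 0, 3], [0, 0, 1, -1], [0, 0, 0, 0]]

Subtract 2 times r1 from r2.
  [  1  -2   0   3 ]
  [  0   0   1  -1 ]
  [ -1   2  -1  -2 ]
Add r1 to r3.
  [ 1  -2   0   3 ]
  [ 0   0   1  -1 ]
  [ 0   0  -1   1 ]
Add r2 to r3.
  [ 1  -2  0   3 ]
  [ 0   0  1  -1 ]
  [ 0   0  0   0 ]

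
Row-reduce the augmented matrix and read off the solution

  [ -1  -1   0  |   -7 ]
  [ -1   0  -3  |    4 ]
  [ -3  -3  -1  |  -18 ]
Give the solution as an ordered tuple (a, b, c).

r1 ← -1·r1
  [  1   1   0  |    7 ]
  [ -1   0  -3  |    4 ]
  [ -3  -3  -1  |  -18 ]
r2 ← r2 + r1
  [  1   1   0  |    7 ]
  [  0   1  -3  |   11 ]
  [ -3  -3  -1  |  -18 ]
r3 ← r3 + 3·r1
  [ 1  1   0  |   7 ]
  [ 0  1  -3  |  11 ]
  [ 0  0  -1  |   3 ]
r3 ← -1·r3
  [ 1  1   0  |   7 ]
  [ 0  1  -3  |  11 ]
  [ 0  0   1  |  -3 ]
r2 ← r2 + 3·r3
  [ 1  1  0  |   7 ]
  [ 0  1  0  |   2 ]
  [ 0  0  1  |  -3 ]
r1 ← r1 − r2
  [ 1  0  0  |   5 ]
  [ 0  1  0  |   2 ]
  [ 0  0  1  |  -3 ]
Reading off the last column: a = 5, b = 2, c = -3.

(5, 2, -3)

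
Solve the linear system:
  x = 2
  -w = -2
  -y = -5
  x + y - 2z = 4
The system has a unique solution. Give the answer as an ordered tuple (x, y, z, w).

(2, 5, 3/2, 2)

Form the augmented matrix and row-reduce:
  [ 1   0   0   0  |   2 ]
  [ 0   0   0  -1  |  -2 ]
  [ 0  -1   0   0  |  -5 ]
  [ 1   1  -2   0  |   4 ]
ρ4 -> ρ4 − ρ1
  [ 1   0   0   0  |   2 ]
  [ 0   0   0  -1  |  -2 ]
  [ 0  -1   0   0  |  -5 ]
  [ 0   1  -2   0  |   2 ]
ρ2 ↔ ρ3
  [ 1   0   0   0  |   2 ]
  [ 0  -1   0   0  |  -5 ]
  [ 0   0   0  -1  |  -2 ]
  [ 0   1  -2   0  |   2 ]
ρ2 -> -1·ρ2
  [ 1  0   0   0  |   2 ]
  [ 0  1   0   0  |   5 ]
  [ 0  0   0  -1  |  -2 ]
  [ 0  1  -2   0  |   2 ]
ρ4 -> ρ4 − ρ2
  [ 1  0   0   0  |   2 ]
  [ 0  1   0   0  |   5 ]
  [ 0  0   0  -1  |  -2 ]
  [ 0  0  -2   0  |  -3 ]
ρ3 ↔ ρ4
  [ 1  0   0   0  |   2 ]
  [ 0  1   0   0  |   5 ]
  [ 0  0  -2   0  |  -3 ]
  [ 0  0   0  -1  |  -2 ]
ρ3 -> -1/2·ρ3
  [ 1  0  0   0  |    2 ]
  [ 0  1  0   0  |    5 ]
  [ 0  0  1   0  |  3/2 ]
  [ 0  0  0  -1  |   -2 ]
ρ4 -> -1·ρ4
  [ 1  0  0  0  |    2 ]
  [ 0  1  0  0  |    5 ]
  [ 0  0  1  0  |  3/2 ]
  [ 0  0  0  1  |    2 ]
Reading off the last column: x = 2, y = 5, z = 3/2, w = 2.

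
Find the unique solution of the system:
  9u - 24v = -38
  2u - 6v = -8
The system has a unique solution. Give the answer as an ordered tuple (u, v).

Form the augmented matrix and row-reduce:
  [ 9  -24  |  -38 ]
  [ 2   -6  |   -8 ]
Multiply R1 by 1/9.
  [ 1  -8/3  |  -38/9 ]
  [ 2    -6  |     -8 ]
Subtract 2 times R1 from R2.
  [ 1  -8/3  |  -38/9 ]
  [ 0  -2/3  |    4/9 ]
Multiply R2 by -3/2.
  [ 1  -8/3  |  -38/9 ]
  [ 0     1  |   -2/3 ]
Add 8/3 times R2 to R1.
  [ 1  0  |    -6 ]
  [ 0  1  |  -2/3 ]
Reading off the last column: u = -6, v = -2/3.

(-6, -2/3)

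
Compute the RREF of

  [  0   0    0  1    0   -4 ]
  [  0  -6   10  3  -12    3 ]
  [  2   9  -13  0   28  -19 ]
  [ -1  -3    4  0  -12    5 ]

R1 <=> R3
  [  2   9  -13  0   28  -19 ]
  [  0  -6   10  3  -12    3 ]
  [  0   0    0  1    0   -4 ]
  [ -1  -3    4  0  -12    5 ]
R1 ← 1/2·R1
  [  1  9/2  -13/2  0   14  -19/2 ]
  [  0   -6     10  3  -12      3 ]
  [  0    0      0  1    0     -4 ]
  [ -1   -3      4  0  -12      5 ]
R4 ← R4 + R1
  [ 1  9/2  -13/2  0   14  -19/2 ]
  [ 0   -6     10  3  -12      3 ]
  [ 0    0      0  1    0     -4 ]
  [ 0  3/2   -5/2  0    2   -9/2 ]
R2 ← -1/6·R2
  [ 1  9/2  -13/2     0  14  -19/2 ]
  [ 0    1   -5/3  -1/2   2   -1/2 ]
  [ 0    0      0     1   0     -4 ]
  [ 0  3/2   -5/2     0   2   -9/2 ]
R4 ← R4 − 3/2·R2
  [ 1  9/2  -13/2     0  14  -19/2 ]
  [ 0    1   -5/3  -1/2   2   -1/2 ]
  [ 0    0      0     1   0     -4 ]
  [ 0    0      0   3/4  -1  -15/4 ]
R4 ← R4 − 3/4·R3
  [ 1  9/2  -13/2     0  14  -19/2 ]
  [ 0    1   -5/3  -1/2   2   -1/2 ]
  [ 0    0      0     1   0     -4 ]
  [ 0    0      0     0  -1   -3/4 ]
R4 ← -1·R4
  [ 1  9/2  -13/2     0  14  -19/2 ]
  [ 0    1   -5/3  -1/2   2   -1/2 ]
  [ 0    0      0     1   0     -4 ]
  [ 0    0      0     0   1    3/4 ]
R2 ← R2 − 2·R4
  [ 1  9/2  -13/2     0  14  -19/2 ]
  [ 0    1   -5/3  -1/2   0     -2 ]
  [ 0    0      0     1   0     -4 ]
  [ 0    0      0     0   1    3/4 ]
R1 ← R1 − 14·R4
  [ 1  9/2  -13/2     0  0  -20 ]
  [ 0    1   -5/3  -1/2  0   -2 ]
  [ 0    0      0     1  0   -4 ]
  [ 0    0      0     0  1  3/4 ]
R2 ← R2 + 1/2·R3
  [ 1  9/2  -13/2  0  0  -20 ]
  [ 0    1   -5/3  0  0   -4 ]
  [ 0    0      0  1  0   -4 ]
  [ 0    0      0  0  1  3/4 ]
R1 ← R1 − 9/2·R2
  [ 1  0     1  0  0   -2 ]
  [ 0  1  -5/3  0  0   -4 ]
  [ 0  0     0  1  0   -4 ]
  [ 0  0     0  0  1  3/4 ]

[[1, 0, 1, 0, 0, -2], [0, 1, -5/3, 0, 0, -4], [0, 0, 0, 1, 0, -4], [0, 0, 0, 0, 1, 3/4]]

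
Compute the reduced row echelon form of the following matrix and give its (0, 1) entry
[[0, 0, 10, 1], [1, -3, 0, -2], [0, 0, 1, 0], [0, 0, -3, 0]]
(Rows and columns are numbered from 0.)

Swap r1 and r2.
  [ 1  -3   0  -2 ]
  [ 0   0  10   1 ]
  [ 0   0   1   0 ]
  [ 0   0  -3   0 ]
Multiply r2 by 1/10.
  [ 1  -3   0    -2 ]
  [ 0   0   1  1/10 ]
  [ 0   0   1     0 ]
  [ 0   0  -3     0 ]
Subtract r2 from r3.
  [ 1  -3   0     -2 ]
  [ 0   0   1   1/10 ]
  [ 0   0   0  -1/10 ]
  [ 0   0  -3      0 ]
Add 3 times r2 to r4.
  [ 1  -3  0     -2 ]
  [ 0   0  1   1/10 ]
  [ 0   0  0  -1/10 ]
  [ 0   0  0   3/10 ]
Multiply r3 by -10.
  [ 1  -3  0    -2 ]
  [ 0   0  1  1/10 ]
  [ 0   0  0     1 ]
  [ 0   0  0  3/10 ]
Subtract 3/10 times r3 from r4.
  [ 1  -3  0    -2 ]
  [ 0   0  1  1/10 ]
  [ 0   0  0     1 ]
  [ 0   0  0     0 ]
Subtract 1/10 times r3 from r2.
  [ 1  -3  0  -2 ]
  [ 0   0  1   0 ]
  [ 0   0  0   1 ]
  [ 0   0  0   0 ]
Add 2 times r3 to r1.
  [ 1  -3  0  0 ]
  [ 0   0  1  0 ]
  [ 0   0  0  1 ]
  [ 0   0  0  0 ]

-3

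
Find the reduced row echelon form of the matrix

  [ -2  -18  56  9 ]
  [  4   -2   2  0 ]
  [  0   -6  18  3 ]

[[1, 0, -1, 0], [0, 1, -3, 0], [0, 0, 0, 1]]

Multiply r1 by -1/2.
  [ 1   9  -28  -9/2 ]
  [ 4  -2    2     0 ]
  [ 0  -6   18     3 ]
Subtract 4 times r1 from r2.
  [ 1    9  -28  -9/2 ]
  [ 0  -38  114    18 ]
  [ 0   -6   18     3 ]
Multiply r2 by -1/38.
  [ 1   9  -28   -9/2 ]
  [ 0   1   -3  -9/19 ]
  [ 0  -6   18      3 ]
Add 6 times r2 to r3.
  [ 1  9  -28   -9/2 ]
  [ 0  1   -3  -9/19 ]
  [ 0  0    0   3/19 ]
Multiply r3 by 19/3.
  [ 1  9  -28   -9/2 ]
  [ 0  1   -3  -9/19 ]
  [ 0  0    0      1 ]
Add 9/19 times r3 to r2.
  [ 1  9  -28  -9/2 ]
  [ 0  1   -3     0 ]
  [ 0  0    0     1 ]
Add 9/2 times r3 to r1.
  [ 1  9  -28  0 ]
  [ 0  1   -3  0 ]
  [ 0  0    0  1 ]
Subtract 9 times r2 from r1.
  [ 1  0  -1  0 ]
  [ 0  1  -3  0 ]
  [ 0  0   0  1 ]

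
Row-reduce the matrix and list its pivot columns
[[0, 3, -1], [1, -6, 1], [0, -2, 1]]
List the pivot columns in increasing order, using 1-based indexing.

1, 2, 3

r1 <-> r2
  [ 1  -6   1 ]
  [ 0   3  -1 ]
  [ 0  -2   1 ]
r2 → 1/3·r2
  [ 1  -6     1 ]
  [ 0   1  -1/3 ]
  [ 0  -2     1 ]
r3 → r3 + 2·r2
  [ 1  -6     1 ]
  [ 0   1  -1/3 ]
  [ 0   0   1/3 ]
r3 → 3·r3
  [ 1  -6     1 ]
  [ 0   1  -1/3 ]
  [ 0   0     1 ]
r2 → r2 + 1/3·r3
  [ 1  -6  1 ]
  [ 0   1  0 ]
  [ 0   0  1 ]
r1 → r1 − r3
  [ 1  -6  0 ]
  [ 0   1  0 ]
  [ 0   0  1 ]
r1 → r1 + 6·r2
  [ 1  0  0 ]
  [ 0  1  0 ]
  [ 0  0  1 ]
Pivot columns are the columns containing a leading 1.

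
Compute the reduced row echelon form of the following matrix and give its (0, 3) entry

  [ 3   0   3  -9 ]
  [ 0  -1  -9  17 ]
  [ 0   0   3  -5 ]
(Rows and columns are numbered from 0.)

-4/3

r1 → 1/3·r1
  [ 1   0   1  -3 ]
  [ 0  -1  -9  17 ]
  [ 0   0   3  -5 ]
r2 → -1·r2
  [ 1  0  1   -3 ]
  [ 0  1  9  -17 ]
  [ 0  0  3   -5 ]
r3 → 1/3·r3
  [ 1  0  1    -3 ]
  [ 0  1  9   -17 ]
  [ 0  0  1  -5/3 ]
r2 → r2 − 9·r3
  [ 1  0  1    -3 ]
  [ 0  1  0    -2 ]
  [ 0  0  1  -5/3 ]
r1 → r1 − r3
  [ 1  0  0  -4/3 ]
  [ 0  1  0    -2 ]
  [ 0  0  1  -5/3 ]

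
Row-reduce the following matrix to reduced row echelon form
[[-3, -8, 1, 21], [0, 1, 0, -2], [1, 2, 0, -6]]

[[1, 0, 0, -2], [0, 1, 0, -2], [0, 0, 1, -1]]

R1 -> -1/3·R1
  [ 1  8/3  -1/3  -7 ]
  [ 0    1     0  -2 ]
  [ 1    2     0  -6 ]
R3 -> R3 − R1
  [ 1   8/3  -1/3  -7 ]
  [ 0     1     0  -2 ]
  [ 0  -2/3   1/3   1 ]
R3 -> R3 + 2/3·R2
  [ 1  8/3  -1/3    -7 ]
  [ 0    1     0    -2 ]
  [ 0    0   1/3  -1/3 ]
R3 -> 3·R3
  [ 1  8/3  -1/3  -7 ]
  [ 0    1     0  -2 ]
  [ 0    0     1  -1 ]
R1 -> R1 + 1/3·R3
  [ 1  8/3  0  -22/3 ]
  [ 0    1  0     -2 ]
  [ 0    0  1     -1 ]
R1 -> R1 − 8/3·R2
  [ 1  0  0  -2 ]
  [ 0  1  0  -2 ]
  [ 0  0  1  -1 ]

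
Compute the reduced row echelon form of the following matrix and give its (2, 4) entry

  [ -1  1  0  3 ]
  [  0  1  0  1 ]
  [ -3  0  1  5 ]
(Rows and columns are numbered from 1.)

1

ρ1 → -1·ρ1
  [  1  -1  0  -3 ]
  [  0   1  0   1 ]
  [ -3   0  1   5 ]
ρ3 → ρ3 + 3·ρ1
  [ 1  -1  0  -3 ]
  [ 0   1  0   1 ]
  [ 0  -3  1  -4 ]
ρ3 → ρ3 + 3·ρ2
  [ 1  -1  0  -3 ]
  [ 0   1  0   1 ]
  [ 0   0  1  -1 ]
ρ1 → ρ1 + ρ2
  [ 1  0  0  -2 ]
  [ 0  1  0   1 ]
  [ 0  0  1  -1 ]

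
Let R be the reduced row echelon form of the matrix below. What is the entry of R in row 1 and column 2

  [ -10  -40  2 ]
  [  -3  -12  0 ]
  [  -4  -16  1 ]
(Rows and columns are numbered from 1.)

4

R1 → -1/10·R1
  [  1    4  -1/5 ]
  [ -3  -12     0 ]
  [ -4  -16     1 ]
R2 → R2 + 3·R1
  [  1    4  -1/5 ]
  [  0    0  -3/5 ]
  [ -4  -16     1 ]
R3 → R3 + 4·R1
  [ 1  4  -1/5 ]
  [ 0  0  -3/5 ]
  [ 0  0   1/5 ]
R2 → -5/3·R2
  [ 1  4  -1/5 ]
  [ 0  0     1 ]
  [ 0  0   1/5 ]
R3 → R3 − 1/5·R2
  [ 1  4  -1/5 ]
  [ 0  0     1 ]
  [ 0  0     0 ]
R1 → R1 + 1/5·R2
  [ 1  4  0 ]
  [ 0  0  1 ]
  [ 0  0  0 ]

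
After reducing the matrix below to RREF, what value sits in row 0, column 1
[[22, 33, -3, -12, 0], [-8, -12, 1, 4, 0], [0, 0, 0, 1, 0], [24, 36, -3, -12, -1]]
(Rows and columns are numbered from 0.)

ρ1 -> 1/22·ρ1
  [  1  3/2  -3/22  -6/11   0 ]
  [ -8  -12      1      4   0 ]
  [  0    0      0      1   0 ]
  [ 24   36     -3    -12  -1 ]
ρ2 -> ρ2 + 8·ρ1
  [  1  3/2  -3/22  -6/11   0 ]
  [  0    0  -1/11  -4/11   0 ]
  [  0    0      0      1   0 ]
  [ 24   36     -3    -12  -1 ]
ρ4 -> ρ4 − 24·ρ1
  [ 1  3/2  -3/22  -6/11   0 ]
  [ 0    0  -1/11  -4/11   0 ]
  [ 0    0      0      1   0 ]
  [ 0    0   3/11  12/11  -1 ]
ρ2 -> -11·ρ2
  [ 1  3/2  -3/22  -6/11   0 ]
  [ 0    0      1      4   0 ]
  [ 0    0      0      1   0 ]
  [ 0    0   3/11  12/11  -1 ]
ρ4 -> ρ4 − 3/11·ρ2
  [ 1  3/2  -3/22  -6/11   0 ]
  [ 0    0      1      4   0 ]
  [ 0    0      0      1   0 ]
  [ 0    0      0      0  -1 ]
ρ4 -> -1·ρ4
  [ 1  3/2  -3/22  -6/11  0 ]
  [ 0    0      1      4  0 ]
  [ 0    0      0      1  0 ]
  [ 0    0      0      0  1 ]
ρ2 -> ρ2 − 4·ρ3
  [ 1  3/2  -3/22  -6/11  0 ]
  [ 0    0      1      0  0 ]
  [ 0    0      0      1  0 ]
  [ 0    0      0      0  1 ]
ρ1 -> ρ1 + 6/11·ρ3
  [ 1  3/2  -3/22  0  0 ]
  [ 0    0      1  0  0 ]
  [ 0    0      0  1  0 ]
  [ 0    0      0  0  1 ]
ρ1 -> ρ1 + 3/22·ρ2
  [ 1  3/2  0  0  0 ]
  [ 0    0  1  0  0 ]
  [ 0    0  0  1  0 ]
  [ 0    0  0  0  1 ]

3/2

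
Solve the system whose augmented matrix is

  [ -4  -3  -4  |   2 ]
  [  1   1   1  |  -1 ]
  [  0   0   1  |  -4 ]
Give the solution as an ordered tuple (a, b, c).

R1 → -1/4·R1
R2 → R2 − R1
R2 → 4·R2
R1 → R1 − R3
R1 → R1 − 3/4·R2
Reading off the last column: a = 5, b = -2, c = -4.

(5, -2, -4)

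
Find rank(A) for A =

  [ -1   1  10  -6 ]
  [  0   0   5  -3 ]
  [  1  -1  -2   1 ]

rank = 3

ρ1 → -1·ρ1
  [ 1  -1  -10   6 ]
  [ 0   0    5  -3 ]
  [ 1  -1   -2   1 ]
ρ3 → ρ3 − ρ1
  [ 1  -1  -10   6 ]
  [ 0   0    5  -3 ]
  [ 0   0    8  -5 ]
ρ2 → 1/5·ρ2
  [ 1  -1  -10     6 ]
  [ 0   0    1  -3/5 ]
  [ 0   0    8    -5 ]
ρ3 → ρ3 − 8·ρ2
  [ 1  -1  -10     6 ]
  [ 0   0    1  -3/5 ]
  [ 0   0    0  -1/5 ]
ρ3 → -5·ρ3
  [ 1  -1  -10     6 ]
  [ 0   0    1  -3/5 ]
  [ 0   0    0     1 ]
ρ2 → ρ2 + 3/5·ρ3
  [ 1  -1  -10  6 ]
  [ 0   0    1  0 ]
  [ 0   0    0  1 ]
ρ1 → ρ1 − 6·ρ3
  [ 1  -1  -10  0 ]
  [ 0   0    1  0 ]
  [ 0   0    0  1 ]
ρ1 → ρ1 + 10·ρ2
  [ 1  -1  0  0 ]
  [ 0   0  1  0 ]
  [ 0   0  0  1 ]
The reduced form has 3 nonzero rows.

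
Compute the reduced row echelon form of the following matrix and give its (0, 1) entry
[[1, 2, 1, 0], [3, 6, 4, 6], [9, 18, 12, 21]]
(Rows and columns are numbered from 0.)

r2 -> r2 − 3·r1
  [ 1   2   1   0 ]
  [ 0   0   1   6 ]
  [ 9  18  12  21 ]
r3 -> r3 − 9·r1
  [ 1  2  1   0 ]
  [ 0  0  1   6 ]
  [ 0  0  3  21 ]
r3 -> r3 − 3·r2
  [ 1  2  1  0 ]
  [ 0  0  1  6 ]
  [ 0  0  0  3 ]
r3 -> 1/3·r3
  [ 1  2  1  0 ]
  [ 0  0  1  6 ]
  [ 0  0  0  1 ]
r2 -> r2 − 6·r3
  [ 1  2  1  0 ]
  [ 0  0  1  0 ]
  [ 0  0  0  1 ]
r1 -> r1 − r2
  [ 1  2  0  0 ]
  [ 0  0  1  0 ]
  [ 0  0  0  1 ]

2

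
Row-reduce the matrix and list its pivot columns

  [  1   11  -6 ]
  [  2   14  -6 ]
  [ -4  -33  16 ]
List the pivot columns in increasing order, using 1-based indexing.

1, 2, 3

r2 ← r2 − 2·r1
r3 ← r3 + 4·r1
r2 ← -1/8·r2
r3 ← r3 − 11·r2
r3 ← 4·r3
r2 ← r2 + 3/4·r3
r1 ← r1 + 6·r3
r1 ← r1 − 11·r2
Pivot columns are the columns containing a leading 1.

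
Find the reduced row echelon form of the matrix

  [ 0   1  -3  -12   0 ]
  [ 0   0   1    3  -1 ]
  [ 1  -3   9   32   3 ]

R1 <=> R3
  [ 1  -3   9   32   3 ]
  [ 0   0   1    3  -1 ]
  [ 0   1  -3  -12   0 ]
R2 <=> R3
  [ 1  -3   9   32   3 ]
  [ 0   1  -3  -12   0 ]
  [ 0   0   1    3  -1 ]
R2 -> R2 + 3·R3
  [ 1  -3  9  32   3 ]
  [ 0   1  0  -3  -3 ]
  [ 0   0  1   3  -1 ]
R1 -> R1 − 9·R3
  [ 1  -3  0   5  12 ]
  [ 0   1  0  -3  -3 ]
  [ 0   0  1   3  -1 ]
R1 -> R1 + 3·R2
  [ 1  0  0  -4   3 ]
  [ 0  1  0  -3  -3 ]
  [ 0  0  1   3  -1 ]

[[1, 0, 0, -4, 3], [0, 1, 0, -3, -3], [0, 0, 1, 3, -1]]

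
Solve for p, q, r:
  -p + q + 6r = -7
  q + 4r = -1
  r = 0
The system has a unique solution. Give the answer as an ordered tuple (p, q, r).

Form the augmented matrix and row-reduce:
  [ -1  1  6  |  -7 ]
  [  0  1  4  |  -1 ]
  [  0  0  1  |   0 ]
R1 ← -1·R1
R2 ← R2 − 4·R3
R1 ← R1 + 6·R3
R1 ← R1 + R2
Reading off the last column: p = 6, q = -1, r = 0.

(6, -1, 0)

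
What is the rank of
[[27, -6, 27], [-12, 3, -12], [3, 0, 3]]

Multiply r1 by 1/27.
Add 12 times r1 to r2.
Subtract 3 times r1 from r3.
Multiply r2 by 3.
Subtract 2/3 times r2 from r3.
Add 2/9 times r2 to r1.
The reduced form has 2 nonzero rows.

rank = 2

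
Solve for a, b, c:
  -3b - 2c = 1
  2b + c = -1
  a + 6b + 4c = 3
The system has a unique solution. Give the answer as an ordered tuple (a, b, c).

(5, -1, 1)

Form the augmented matrix and row-reduce:
  [ 0  -3  -2  |   1 ]
  [ 0   2   1  |  -1 ]
  [ 1   6   4  |   3 ]
Swap ρ1 and ρ3.
  [ 1   6   4  |   3 ]
  [ 0   2   1  |  -1 ]
  [ 0  -3  -2  |   1 ]
Multiply ρ2 by 1/2.
  [ 1   6    4  |     3 ]
  [ 0   1  1/2  |  -1/2 ]
  [ 0  -3   -2  |     1 ]
Add 3 times ρ2 to ρ3.
  [ 1  6     4  |     3 ]
  [ 0  1   1/2  |  -1/2 ]
  [ 0  0  -1/2  |  -1/2 ]
Multiply ρ3 by -2.
  [ 1  6    4  |     3 ]
  [ 0  1  1/2  |  -1/2 ]
  [ 0  0    1  |     1 ]
Subtract 1/2 times ρ3 from ρ2.
  [ 1  6  4  |   3 ]
  [ 0  1  0  |  -1 ]
  [ 0  0  1  |   1 ]
Subtract 4 times ρ3 from ρ1.
  [ 1  6  0  |  -1 ]
  [ 0  1  0  |  -1 ]
  [ 0  0  1  |   1 ]
Subtract 6 times ρ2 from ρ1.
  [ 1  0  0  |   5 ]
  [ 0  1  0  |  -1 ]
  [ 0  0  1  |   1 ]
Reading off the last column: a = 5, b = -1, c = 1.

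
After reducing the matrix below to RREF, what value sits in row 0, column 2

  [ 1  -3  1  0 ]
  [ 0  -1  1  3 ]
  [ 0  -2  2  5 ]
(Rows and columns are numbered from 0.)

-2

R2 ← -1·R2
  [ 1  -3   1   0 ]
  [ 0   1  -1  -3 ]
  [ 0  -2   2   5 ]
R3 ← R3 + 2·R2
  [ 1  -3   1   0 ]
  [ 0   1  -1  -3 ]
  [ 0   0   0  -1 ]
R3 ← -1·R3
  [ 1  -3   1   0 ]
  [ 0   1  -1  -3 ]
  [ 0   0   0   1 ]
R2 ← R2 + 3·R3
  [ 1  -3   1  0 ]
  [ 0   1  -1  0 ]
  [ 0   0   0  1 ]
R1 ← R1 + 3·R2
  [ 1  0  -2  0 ]
  [ 0  1  -1  0 ]
  [ 0  0   0  1 ]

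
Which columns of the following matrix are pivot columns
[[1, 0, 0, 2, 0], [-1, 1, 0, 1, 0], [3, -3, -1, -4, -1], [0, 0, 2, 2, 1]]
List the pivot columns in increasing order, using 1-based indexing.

1, 2, 3, 5

ρ2 ← ρ2 + ρ1
  [ 1   0   0   2   0 ]
  [ 0   1   0   3   0 ]
  [ 3  -3  -1  -4  -1 ]
  [ 0   0   2   2   1 ]
ρ3 ← ρ3 − 3·ρ1
  [ 1   0   0    2   0 ]
  [ 0   1   0    3   0 ]
  [ 0  -3  -1  -10  -1 ]
  [ 0   0   2    2   1 ]
ρ3 ← ρ3 + 3·ρ2
  [ 1  0   0   2   0 ]
  [ 0  1   0   3   0 ]
  [ 0  0  -1  -1  -1 ]
  [ 0  0   2   2   1 ]
ρ3 ← -1·ρ3
  [ 1  0  0  2  0 ]
  [ 0  1  0  3  0 ]
  [ 0  0  1  1  1 ]
  [ 0  0  2  2  1 ]
ρ4 ← ρ4 − 2·ρ3
  [ 1  0  0  2   0 ]
  [ 0  1  0  3   0 ]
  [ 0  0  1  1   1 ]
  [ 0  0  0  0  -1 ]
ρ4 ← -1·ρ4
  [ 1  0  0  2  0 ]
  [ 0  1  0  3  0 ]
  [ 0  0  1  1  1 ]
  [ 0  0  0  0  1 ]
ρ3 ← ρ3 − ρ4
  [ 1  0  0  2  0 ]
  [ 0  1  0  3  0 ]
  [ 0  0  1  1  0 ]
  [ 0  0  0  0  1 ]
Pivot columns are the columns containing a leading 1.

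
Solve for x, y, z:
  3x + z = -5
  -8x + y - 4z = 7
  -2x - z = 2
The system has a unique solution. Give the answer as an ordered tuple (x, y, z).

(-3, -1, 4)

Form the augmented matrix and row-reduce:
  [  3  0   1  |  -5 ]
  [ -8  1  -4  |   7 ]
  [ -2  0  -1  |   2 ]
Multiply R1 by 1/3.
  [  1  0  1/3  |  -5/3 ]
  [ -8  1   -4  |     7 ]
  [ -2  0   -1  |     2 ]
Add 8 times R1 to R2.
  [  1  0   1/3  |   -5/3 ]
  [  0  1  -4/3  |  -19/3 ]
  [ -2  0    -1  |      2 ]
Add 2 times R1 to R3.
  [ 1  0   1/3  |   -5/3 ]
  [ 0  1  -4/3  |  -19/3 ]
  [ 0  0  -1/3  |   -4/3 ]
Multiply R3 by -3.
  [ 1  0   1/3  |   -5/3 ]
  [ 0  1  -4/3  |  -19/3 ]
  [ 0  0     1  |      4 ]
Add 4/3 times R3 to R2.
  [ 1  0  1/3  |  -5/3 ]
  [ 0  1    0  |    -1 ]
  [ 0  0    1  |     4 ]
Subtract 1/3 times R3 from R1.
  [ 1  0  0  |  -3 ]
  [ 0  1  0  |  -1 ]
  [ 0  0  1  |   4 ]
Reading off the last column: x = -3, y = -1, z = 4.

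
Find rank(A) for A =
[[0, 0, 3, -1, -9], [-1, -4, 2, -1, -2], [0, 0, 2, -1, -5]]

r1 <=> r2
  [ -1  -4  2  -1  -2 ]
  [  0   0  3  -1  -9 ]
  [  0   0  2  -1  -5 ]
r1 -> -1·r1
  [ 1  4  -2   1   2 ]
  [ 0  0   3  -1  -9 ]
  [ 0  0   2  -1  -5 ]
r2 -> 1/3·r2
  [ 1  4  -2     1   2 ]
  [ 0  0   1  -1/3  -3 ]
  [ 0  0   2    -1  -5 ]
r3 -> r3 − 2·r2
  [ 1  4  -2     1   2 ]
  [ 0  0   1  -1/3  -3 ]
  [ 0  0   0  -1/3   1 ]
r3 -> -3·r3
  [ 1  4  -2     1   2 ]
  [ 0  0   1  -1/3  -3 ]
  [ 0  0   0     1  -3 ]
r2 -> r2 + 1/3·r3
  [ 1  4  -2  1   2 ]
  [ 0  0   1  0  -4 ]
  [ 0  0   0  1  -3 ]
r1 -> r1 − r3
  [ 1  4  -2  0   5 ]
  [ 0  0   1  0  -4 ]
  [ 0  0   0  1  -3 ]
r1 -> r1 + 2·r2
  [ 1  4  0  0  -3 ]
  [ 0  0  1  0  -4 ]
  [ 0  0  0  1  -3 ]
The reduced form has 3 nonzero rows.

rank = 3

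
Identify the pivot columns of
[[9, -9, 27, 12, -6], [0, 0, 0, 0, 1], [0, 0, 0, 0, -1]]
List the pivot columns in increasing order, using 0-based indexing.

Multiply r1 by 1/9.
  [ 1  -1  3  4/3  -2/3 ]
  [ 0   0  0    0     1 ]
  [ 0   0  0    0    -1 ]
Add r2 to r3.
  [ 1  -1  3  4/3  -2/3 ]
  [ 0   0  0    0     1 ]
  [ 0   0  0    0     0 ]
Add 2/3 times r2 to r1.
  [ 1  -1  3  4/3  0 ]
  [ 0   0  0    0  1 ]
  [ 0   0  0    0  0 ]
Pivot columns are the columns containing a leading 1.

0, 4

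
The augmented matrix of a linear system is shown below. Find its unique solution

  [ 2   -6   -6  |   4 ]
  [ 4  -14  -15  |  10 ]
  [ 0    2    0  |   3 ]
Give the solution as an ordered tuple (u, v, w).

(3/2, 3/2, -5/3)

R1 → 1/2·R1
  [ 1   -3   -3  |   2 ]
  [ 4  -14  -15  |  10 ]
  [ 0    2    0  |   3 ]
R2 → R2 − 4·R1
  [ 1  -3  -3  |  2 ]
  [ 0  -2  -3  |  2 ]
  [ 0   2   0  |  3 ]
R2 → -1/2·R2
  [ 1  -3   -3  |   2 ]
  [ 0   1  3/2  |  -1 ]
  [ 0   2    0  |   3 ]
R3 → R3 − 2·R2
  [ 1  -3   -3  |   2 ]
  [ 0   1  3/2  |  -1 ]
  [ 0   0   -3  |   5 ]
R3 → -1/3·R3
  [ 1  -3   -3  |     2 ]
  [ 0   1  3/2  |    -1 ]
  [ 0   0    1  |  -5/3 ]
R2 → R2 − 3/2·R3
  [ 1  -3  -3  |     2 ]
  [ 0   1   0  |   3/2 ]
  [ 0   0   1  |  -5/3 ]
R1 → R1 + 3·R3
  [ 1  -3  0  |    -3 ]
  [ 0   1  0  |   3/2 ]
  [ 0   0  1  |  -5/3 ]
R1 → R1 + 3·R2
  [ 1  0  0  |   3/2 ]
  [ 0  1  0  |   3/2 ]
  [ 0  0  1  |  -5/3 ]
Reading off the last column: u = 3/2, v = 3/2, w = -5/3.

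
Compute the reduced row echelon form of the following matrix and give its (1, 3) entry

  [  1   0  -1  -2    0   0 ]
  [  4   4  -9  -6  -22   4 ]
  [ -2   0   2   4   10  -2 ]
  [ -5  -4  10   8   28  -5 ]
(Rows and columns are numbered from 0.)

R2 := R2 − 4·R1
  [  1   0  -1  -2    0   0 ]
  [  0   4  -5   2  -22   4 ]
  [ -2   0   2   4   10  -2 ]
  [ -5  -4  10   8   28  -5 ]
R3 := R3 + 2·R1
  [  1   0  -1  -2    0   0 ]
  [  0   4  -5   2  -22   4 ]
  [  0   0   0   0   10  -2 ]
  [ -5  -4  10   8   28  -5 ]
R4 := R4 + 5·R1
  [ 1   0  -1  -2    0   0 ]
  [ 0   4  -5   2  -22   4 ]
  [ 0   0   0   0   10  -2 ]
  [ 0  -4   5  -2   28  -5 ]
R2 := 1/4·R2
  [ 1   0    -1   -2      0   0 ]
  [ 0   1  -5/4  1/2  -11/2   1 ]
  [ 0   0     0    0     10  -2 ]
  [ 0  -4     5   -2     28  -5 ]
R4 := R4 + 4·R2
  [ 1  0    -1   -2      0   0 ]
  [ 0  1  -5/4  1/2  -11/2   1 ]
  [ 0  0     0    0     10  -2 ]
  [ 0  0     0    0      6  -1 ]
R3 := 1/10·R3
  [ 1  0    -1   -2      0     0 ]
  [ 0  1  -5/4  1/2  -11/2     1 ]
  [ 0  0     0    0      1  -1/5 ]
  [ 0  0     0    0      6    -1 ]
R4 := R4 − 6·R3
  [ 1  0    -1   -2      0     0 ]
  [ 0  1  -5/4  1/2  -11/2     1 ]
  [ 0  0     0    0      1  -1/5 ]
  [ 0  0     0    0      0   1/5 ]
R4 := 5·R4
  [ 1  0    -1   -2      0     0 ]
  [ 0  1  -5/4  1/2  -11/2     1 ]
  [ 0  0     0    0      1  -1/5 ]
  [ 0  0     0    0      0     1 ]
R3 := R3 + 1/5·R4
  [ 1  0    -1   -2      0  0 ]
  [ 0  1  -5/4  1/2  -11/2  1 ]
  [ 0  0     0    0      1  0 ]
  [ 0  0     0    0      0  1 ]
R2 := R2 − R4
  [ 1  0    -1   -2      0  0 ]
  [ 0  1  -5/4  1/2  -11/2  0 ]
  [ 0  0     0    0      1  0 ]
  [ 0  0     0    0      0  1 ]
R2 := R2 + 11/2·R3
  [ 1  0    -1   -2  0  0 ]
  [ 0  1  -5/4  1/2  0  0 ]
  [ 0  0     0    0  1  0 ]
  [ 0  0     0    0  0  1 ]

1/2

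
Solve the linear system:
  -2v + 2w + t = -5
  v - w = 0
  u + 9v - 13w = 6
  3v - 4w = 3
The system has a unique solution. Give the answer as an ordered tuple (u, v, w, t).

(-6, -3, -3, -5)

Form the augmented matrix and row-reduce:
  [ 0  -2    2  1  |  -5 ]
  [ 0   1   -1  0  |   0 ]
  [ 1   9  -13  0  |   6 ]
  [ 0   3   -4  0  |   3 ]
Swap r1 and r3.
  [ 1   9  -13  0  |   6 ]
  [ 0   1   -1  0  |   0 ]
  [ 0  -2    2  1  |  -5 ]
  [ 0   3   -4  0  |   3 ]
Add 2 times r2 to r3.
  [ 1  9  -13  0  |   6 ]
  [ 0  1   -1  0  |   0 ]
  [ 0  0    0  1  |  -5 ]
  [ 0  3   -4  0  |   3 ]
Subtract 3 times r2 from r4.
  [ 1  9  -13  0  |   6 ]
  [ 0  1   -1  0  |   0 ]
  [ 0  0    0  1  |  -5 ]
  [ 0  0   -1  0  |   3 ]
Swap r3 and r4.
  [ 1  9  -13  0  |   6 ]
  [ 0  1   -1  0  |   0 ]
  [ 0  0   -1  0  |   3 ]
  [ 0  0    0  1  |  -5 ]
Multiply r3 by -1.
  [ 1  9  -13  0  |   6 ]
  [ 0  1   -1  0  |   0 ]
  [ 0  0    1  0  |  -3 ]
  [ 0  0    0  1  |  -5 ]
Add r3 to r2.
  [ 1  9  -13  0  |   6 ]
  [ 0  1    0  0  |  -3 ]
  [ 0  0    1  0  |  -3 ]
  [ 0  0    0  1  |  -5 ]
Add 13 times r3 to r1.
  [ 1  9  0  0  |  -33 ]
  [ 0  1  0  0  |   -3 ]
  [ 0  0  1  0  |   -3 ]
  [ 0  0  0  1  |   -5 ]
Subtract 9 times r2 from r1.
  [ 1  0  0  0  |  -6 ]
  [ 0  1  0  0  |  -3 ]
  [ 0  0  1  0  |  -3 ]
  [ 0  0  0  1  |  -5 ]
Reading off the last column: u = -6, v = -3, w = -3, t = -5.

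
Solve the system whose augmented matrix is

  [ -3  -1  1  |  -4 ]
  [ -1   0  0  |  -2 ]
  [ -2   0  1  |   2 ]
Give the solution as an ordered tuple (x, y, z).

ρ1 -> -1/3·ρ1
  [  1  1/3  -1/3  |  4/3 ]
  [ -1    0     0  |   -2 ]
  [ -2    0     1  |    2 ]
ρ2 -> ρ2 + ρ1
  [  1  1/3  -1/3  |   4/3 ]
  [  0  1/3  -1/3  |  -2/3 ]
  [ -2    0     1  |     2 ]
ρ3 -> ρ3 + 2·ρ1
  [ 1  1/3  -1/3  |   4/3 ]
  [ 0  1/3  -1/3  |  -2/3 ]
  [ 0  2/3   1/3  |  14/3 ]
ρ2 -> 3·ρ2
  [ 1  1/3  -1/3  |   4/3 ]
  [ 0    1    -1  |    -2 ]
  [ 0  2/3   1/3  |  14/3 ]
ρ3 -> ρ3 − 2/3·ρ2
  [ 1  1/3  -1/3  |  4/3 ]
  [ 0    1    -1  |   -2 ]
  [ 0    0     1  |    6 ]
ρ2 -> ρ2 + ρ3
  [ 1  1/3  -1/3  |  4/3 ]
  [ 0    1     0  |    4 ]
  [ 0    0     1  |    6 ]
ρ1 -> ρ1 + 1/3·ρ3
  [ 1  1/3  0  |  10/3 ]
  [ 0    1  0  |     4 ]
  [ 0    0  1  |     6 ]
ρ1 -> ρ1 − 1/3·ρ2
  [ 1  0  0  |  2 ]
  [ 0  1  0  |  4 ]
  [ 0  0  1  |  6 ]
Reading off the last column: x = 2, y = 4, z = 6.

(2, 4, 6)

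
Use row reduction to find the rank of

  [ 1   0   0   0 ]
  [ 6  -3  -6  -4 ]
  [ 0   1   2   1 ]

rank = 3

ρ2 ← ρ2 − 6·ρ1
  [ 1   0   0   0 ]
  [ 0  -3  -6  -4 ]
  [ 0   1   2   1 ]
ρ2 ← -1/3·ρ2
  [ 1  0  0    0 ]
  [ 0  1  2  4/3 ]
  [ 0  1  2    1 ]
ρ3 ← ρ3 − ρ2
  [ 1  0  0     0 ]
  [ 0  1  2   4/3 ]
  [ 0  0  0  -1/3 ]
ρ3 ← -3·ρ3
  [ 1  0  0    0 ]
  [ 0  1  2  4/3 ]
  [ 0  0  0    1 ]
ρ2 ← ρ2 − 4/3·ρ3
  [ 1  0  0  0 ]
  [ 0  1  2  0 ]
  [ 0  0  0  1 ]
The reduced form has 3 nonzero rows.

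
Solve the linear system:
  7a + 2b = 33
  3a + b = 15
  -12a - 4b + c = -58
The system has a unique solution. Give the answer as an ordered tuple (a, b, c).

(3, 6, 2)

Form the augmented matrix and row-reduce:
  [   7   2  0  |   33 ]
  [   3   1  0  |   15 ]
  [ -12  -4  1  |  -58 ]
R1 ← 1/7·R1
R2 ← R2 − 3·R1
R3 ← R3 + 12·R1
R2 ← 7·R2
R3 ← R3 + 4/7·R2
R1 ← R1 − 2/7·R2
Reading off the last column: a = 3, b = 6, c = 2.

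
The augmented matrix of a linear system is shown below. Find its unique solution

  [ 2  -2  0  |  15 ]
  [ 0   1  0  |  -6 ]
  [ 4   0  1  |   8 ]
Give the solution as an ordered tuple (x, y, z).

ρ1 -> 1/2·ρ1
  [ 1  -1  0  |  15/2 ]
  [ 0   1  0  |    -6 ]
  [ 4   0  1  |     8 ]
ρ3 -> ρ3 − 4·ρ1
  [ 1  -1  0  |  15/2 ]
  [ 0   1  0  |    -6 ]
  [ 0   4  1  |   -22 ]
ρ3 -> ρ3 − 4·ρ2
  [ 1  -1  0  |  15/2 ]
  [ 0   1  0  |    -6 ]
  [ 0   0  1  |     2 ]
ρ1 -> ρ1 + ρ2
  [ 1  0  0  |  3/2 ]
  [ 0  1  0  |   -6 ]
  [ 0  0  1  |    2 ]
Reading off the last column: x = 3/2, y = -6, z = 2.

(3/2, -6, 2)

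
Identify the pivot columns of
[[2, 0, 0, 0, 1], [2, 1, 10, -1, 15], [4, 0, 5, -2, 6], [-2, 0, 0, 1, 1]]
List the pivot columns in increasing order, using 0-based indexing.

0, 1, 2, 3

R1 -> 1/2·R1
  [  1  0   0   0  1/2 ]
  [  2  1  10  -1   15 ]
  [  4  0   5  -2    6 ]
  [ -2  0   0   1    1 ]
R2 -> R2 − 2·R1
  [  1  0   0   0  1/2 ]
  [  0  1  10  -1   14 ]
  [  4  0   5  -2    6 ]
  [ -2  0   0   1    1 ]
R3 -> R3 − 4·R1
  [  1  0   0   0  1/2 ]
  [  0  1  10  -1   14 ]
  [  0  0   5  -2    4 ]
  [ -2  0   0   1    1 ]
R4 -> R4 + 2·R1
  [ 1  0   0   0  1/2 ]
  [ 0  1  10  -1   14 ]
  [ 0  0   5  -2    4 ]
  [ 0  0   0   1    2 ]
R3 -> 1/5·R3
  [ 1  0   0     0  1/2 ]
  [ 0  1  10    -1   14 ]
  [ 0  0   1  -2/5  4/5 ]
  [ 0  0   0     1    2 ]
R3 -> R3 + 2/5·R4
  [ 1  0   0   0  1/2 ]
  [ 0  1  10  -1   14 ]
  [ 0  0   1   0  8/5 ]
  [ 0  0   0   1    2 ]
R2 -> R2 + R4
  [ 1  0   0  0  1/2 ]
  [ 0  1  10  0   16 ]
  [ 0  0   1  0  8/5 ]
  [ 0  0   0  1    2 ]
R2 -> R2 − 10·R3
  [ 1  0  0  0  1/2 ]
  [ 0  1  0  0    0 ]
  [ 0  0  1  0  8/5 ]
  [ 0  0  0  1    2 ]
Pivot columns are the columns containing a leading 1.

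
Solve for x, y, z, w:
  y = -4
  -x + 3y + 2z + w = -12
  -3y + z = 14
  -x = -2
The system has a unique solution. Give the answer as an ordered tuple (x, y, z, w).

Form the augmented matrix and row-reduce:
  [  0   1  0  0  |   -4 ]
  [ -1   3  2  1  |  -12 ]
  [  0  -3  1  0  |   14 ]
  [ -1   0  0  0  |   -2 ]
R1 <=> R2
  [ -1   3  2  1  |  -12 ]
  [  0   1  0  0  |   -4 ]
  [  0  -3  1  0  |   14 ]
  [ -1   0  0  0  |   -2 ]
R1 := -1·R1
  [  1  -3  -2  -1  |  12 ]
  [  0   1   0   0  |  -4 ]
  [  0  -3   1   0  |  14 ]
  [ -1   0   0   0  |  -2 ]
R4 := R4 + R1
  [ 1  -3  -2  -1  |  12 ]
  [ 0   1   0   0  |  -4 ]
  [ 0  -3   1   0  |  14 ]
  [ 0  -3  -2  -1  |  10 ]
R3 := R3 + 3·R2
  [ 1  -3  -2  -1  |  12 ]
  [ 0   1   0   0  |  -4 ]
  [ 0   0   1   0  |   2 ]
  [ 0  -3  -2  -1  |  10 ]
R4 := R4 + 3·R2
  [ 1  -3  -2  -1  |  12 ]
  [ 0   1   0   0  |  -4 ]
  [ 0   0   1   0  |   2 ]
  [ 0   0  -2  -1  |  -2 ]
R4 := R4 + 2·R3
  [ 1  -3  -2  -1  |  12 ]
  [ 0   1   0   0  |  -4 ]
  [ 0   0   1   0  |   2 ]
  [ 0   0   0  -1  |   2 ]
R4 := -1·R4
  [ 1  -3  -2  -1  |  12 ]
  [ 0   1   0   0  |  -4 ]
  [ 0   0   1   0  |   2 ]
  [ 0   0   0   1  |  -2 ]
R1 := R1 + R4
  [ 1  -3  -2  0  |  10 ]
  [ 0   1   0  0  |  -4 ]
  [ 0   0   1  0  |   2 ]
  [ 0   0   0  1  |  -2 ]
R1 := R1 + 2·R3
  [ 1  -3  0  0  |  14 ]
  [ 0   1  0  0  |  -4 ]
  [ 0   0  1  0  |   2 ]
  [ 0   0  0  1  |  -2 ]
R1 := R1 + 3·R2
  [ 1  0  0  0  |   2 ]
  [ 0  1  0  0  |  -4 ]
  [ 0  0  1  0  |   2 ]
  [ 0  0  0  1  |  -2 ]
Reading off the last column: x = 2, y = -4, z = 2, w = -2.

(2, -4, 2, -2)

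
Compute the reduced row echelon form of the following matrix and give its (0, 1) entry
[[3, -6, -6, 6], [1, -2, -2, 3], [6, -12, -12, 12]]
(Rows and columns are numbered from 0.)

R1 ← 1/3·R1
R2 ← R2 − R1
R3 ← R3 − 6·R1
R1 ← R1 − 2·R2

-2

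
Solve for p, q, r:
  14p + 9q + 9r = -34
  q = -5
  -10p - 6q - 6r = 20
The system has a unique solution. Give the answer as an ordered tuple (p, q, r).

Form the augmented matrix and row-reduce:
  [  14   9   9  |  -34 ]
  [   0   1   0  |   -5 ]
  [ -10  -6  -6  |   20 ]
R1 -> 1/14·R1
  [   1  9/14  9/14  |  -17/7 ]
  [   0     1     0  |     -5 ]
  [ -10    -6    -6  |     20 ]
R3 -> R3 + 10·R1
  [ 1  9/14  9/14  |  -17/7 ]
  [ 0     1     0  |     -5 ]
  [ 0   3/7   3/7  |  -30/7 ]
R3 -> R3 − 3/7·R2
  [ 1  9/14  9/14  |  -17/7 ]
  [ 0     1     0  |     -5 ]
  [ 0     0   3/7  |  -15/7 ]
R3 -> 7/3·R3
  [ 1  9/14  9/14  |  -17/7 ]
  [ 0     1     0  |     -5 ]
  [ 0     0     1  |     -5 ]
R1 -> R1 − 9/14·R3
  [ 1  9/14  0  |  11/14 ]
  [ 0     1  0  |     -5 ]
  [ 0     0  1  |     -5 ]
R1 -> R1 − 9/14·R2
  [ 1  0  0  |   4 ]
  [ 0  1  0  |  -5 ]
  [ 0  0  1  |  -5 ]
Reading off the last column: p = 4, q = -5, r = -5.

(4, -5, -5)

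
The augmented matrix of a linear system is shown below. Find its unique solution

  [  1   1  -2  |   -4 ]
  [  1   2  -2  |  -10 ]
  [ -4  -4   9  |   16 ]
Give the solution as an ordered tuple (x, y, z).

(2, -6, 0)

Subtract r1 from r2.
Add 4 times r1 to r3.
Add 2 times r3 to r1.
Subtract r2 from r1.
Reading off the last column: x = 2, y = -6, z = 0.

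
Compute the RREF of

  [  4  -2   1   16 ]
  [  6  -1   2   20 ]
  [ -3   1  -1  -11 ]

[[1, 0, 0, 3], [0, 1, 0, -2], [0, 0, 1, 0]]

R1 ← 1/4·R1
R2 ← R2 − 6·R1
R3 ← R3 + 3·R1
R2 ← 1/2·R2
R3 ← R3 + 1/2·R2
R3 ← -8·R3
R2 ← R2 − 1/4·R3
R1 ← R1 − 1/4·R3
R1 ← R1 + 1/2·R2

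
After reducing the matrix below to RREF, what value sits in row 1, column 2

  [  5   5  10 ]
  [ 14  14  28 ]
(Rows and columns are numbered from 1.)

1

Multiply R1 by 1/5.
  [  1   1   2 ]
  [ 14  14  28 ]
Subtract 14 times R1 from R2.
  [ 1  1  2 ]
  [ 0  0  0 ]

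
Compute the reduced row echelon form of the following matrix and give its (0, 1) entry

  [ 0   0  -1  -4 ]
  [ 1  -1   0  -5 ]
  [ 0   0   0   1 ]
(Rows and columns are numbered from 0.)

r1 <-> r2
  [ 1  -1   0  -5 ]
  [ 0   0  -1  -4 ]
  [ 0   0   0   1 ]
r2 → -1·r2
  [ 1  -1  0  -5 ]
  [ 0   0  1   4 ]
  [ 0   0  0   1 ]
r2 → r2 − 4·r3
  [ 1  -1  0  -5 ]
  [ 0   0  1   0 ]
  [ 0   0  0   1 ]
r1 → r1 + 5·r3
  [ 1  -1  0  0 ]
  [ 0   0  1  0 ]
  [ 0   0  0  1 ]

-1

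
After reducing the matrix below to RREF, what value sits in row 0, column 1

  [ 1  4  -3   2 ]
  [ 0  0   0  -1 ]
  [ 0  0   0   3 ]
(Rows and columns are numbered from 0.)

R2 ← -1·R2
  [ 1  4  -3  2 ]
  [ 0  0   0  1 ]
  [ 0  0   0  3 ]
R3 ← R3 − 3·R2
  [ 1  4  -3  2 ]
  [ 0  0   0  1 ]
  [ 0  0   0  0 ]
R1 ← R1 − 2·R2
  [ 1  4  -3  0 ]
  [ 0  0   0  1 ]
  [ 0  0   0  0 ]

4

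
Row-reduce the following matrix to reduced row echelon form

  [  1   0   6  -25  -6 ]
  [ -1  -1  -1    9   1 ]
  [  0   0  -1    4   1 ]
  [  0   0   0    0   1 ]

[[1, 0, 0, -1, 0], [0, 1, 0, -4, 0], [0, 0, 1, -4, 0], [0, 0, 0, 0, 1]]

Add ρ1 to ρ2.
  [ 1   0   6  -25  -6 ]
  [ 0  -1   5  -16  -5 ]
  [ 0   0  -1    4   1 ]
  [ 0   0   0    0   1 ]
Multiply ρ2 by -1.
  [ 1  0   6  -25  -6 ]
  [ 0  1  -5   16   5 ]
  [ 0  0  -1    4   1 ]
  [ 0  0   0    0   1 ]
Multiply ρ3 by -1.
  [ 1  0   6  -25  -6 ]
  [ 0  1  -5   16   5 ]
  [ 0  0   1   -4  -1 ]
  [ 0  0   0    0   1 ]
Add ρ4 to ρ3.
  [ 1  0   6  -25  -6 ]
  [ 0  1  -5   16   5 ]
  [ 0  0   1   -4   0 ]
  [ 0  0   0    0   1 ]
Subtract 5 times ρ4 from ρ2.
  [ 1  0   6  -25  -6 ]
  [ 0  1  -5   16   0 ]
  [ 0  0   1   -4   0 ]
  [ 0  0   0    0   1 ]
Add 6 times ρ4 to ρ1.
  [ 1  0   6  -25  0 ]
  [ 0  1  -5   16  0 ]
  [ 0  0   1   -4  0 ]
  [ 0  0   0    0  1 ]
Add 5 times ρ3 to ρ2.
  [ 1  0  6  -25  0 ]
  [ 0  1  0   -4  0 ]
  [ 0  0  1   -4  0 ]
  [ 0  0  0    0  1 ]
Subtract 6 times ρ3 from ρ1.
  [ 1  0  0  -1  0 ]
  [ 0  1  0  -4  0 ]
  [ 0  0  1  -4  0 ]
  [ 0  0  0   0  1 ]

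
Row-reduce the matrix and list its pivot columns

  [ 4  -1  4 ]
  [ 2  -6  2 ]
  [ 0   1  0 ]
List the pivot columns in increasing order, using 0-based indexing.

0, 1

r1 := 1/4·r1
  [ 1  -1/4  1 ]
  [ 2    -6  2 ]
  [ 0     1  0 ]
r2 := r2 − 2·r1
  [ 1   -1/4  1 ]
  [ 0  -11/2  0 ]
  [ 0      1  0 ]
r2 := -2/11·r2
  [ 1  -1/4  1 ]
  [ 0     1  0 ]
  [ 0     1  0 ]
r3 := r3 − r2
  [ 1  -1/4  1 ]
  [ 0     1  0 ]
  [ 0     0  0 ]
r1 := r1 + 1/4·r2
  [ 1  0  1 ]
  [ 0  1  0 ]
  [ 0  0  0 ]
Pivot columns are the columns containing a leading 1.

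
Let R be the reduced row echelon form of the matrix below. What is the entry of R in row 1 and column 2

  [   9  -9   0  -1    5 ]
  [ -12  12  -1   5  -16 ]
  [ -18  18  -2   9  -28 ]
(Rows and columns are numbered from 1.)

R1 ← 1/9·R1
  [   1  -1   0  -1/9  5/9 ]
  [ -12  12  -1     5  -16 ]
  [ -18  18  -2     9  -28 ]
R2 ← R2 + 12·R1
  [   1  -1   0  -1/9    5/9 ]
  [   0   0  -1  11/3  -28/3 ]
  [ -18  18  -2     9    -28 ]
R3 ← R3 + 18·R1
  [ 1  -1   0  -1/9    5/9 ]
  [ 0   0  -1  11/3  -28/3 ]
  [ 0   0  -2     7    -18 ]
R2 ← -1·R2
  [ 1  -1   0   -1/9   5/9 ]
  [ 0   0   1  -11/3  28/3 ]
  [ 0   0  -2      7   -18 ]
R3 ← R3 + 2·R2
  [ 1  -1  0   -1/9   5/9 ]
  [ 0   0  1  -11/3  28/3 ]
  [ 0   0  0   -1/3   2/3 ]
R3 ← -3·R3
  [ 1  -1  0   -1/9   5/9 ]
  [ 0   0  1  -11/3  28/3 ]
  [ 0   0  0      1    -2 ]
R2 ← R2 + 11/3·R3
  [ 1  -1  0  -1/9  5/9 ]
  [ 0   0  1     0    2 ]
  [ 0   0  0     1   -2 ]
R1 ← R1 + 1/9·R3
  [ 1  -1  0  0  1/3 ]
  [ 0   0  1  0    2 ]
  [ 0   0  0  1   -2 ]

-1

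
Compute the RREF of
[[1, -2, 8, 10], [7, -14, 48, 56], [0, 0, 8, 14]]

[[1, -2, 0, -4], [0, 0, 1, 7/4], [0, 0, 0, 0]]

r2 → r2 − 7·r1
  [ 1  -2   8   10 ]
  [ 0   0  -8  -14 ]
  [ 0   0   8   14 ]
r2 → -1/8·r2
  [ 1  -2  8   10 ]
  [ 0   0  1  7/4 ]
  [ 0   0  8   14 ]
r3 → r3 − 8·r2
  [ 1  -2  8   10 ]
  [ 0   0  1  7/4 ]
  [ 0   0  0    0 ]
r1 → r1 − 8·r2
  [ 1  -2  0   -4 ]
  [ 0   0  1  7/4 ]
  [ 0   0  0    0 ]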